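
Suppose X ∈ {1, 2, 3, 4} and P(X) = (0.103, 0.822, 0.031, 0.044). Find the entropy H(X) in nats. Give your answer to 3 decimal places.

H(X) = −Σ p·ln p.
  −(0.103)·ln(0.103) = 0.2341
  −(0.822)·ln(0.822) = 0.1611
  −(0.031)·ln(0.031) = 0.1077
  −(0.044)·ln(0.044) = 0.1374
Sum: 0.2341 + 0.1611 + 0.1077 + 0.1374 = 0.640 nats.

0.640 nats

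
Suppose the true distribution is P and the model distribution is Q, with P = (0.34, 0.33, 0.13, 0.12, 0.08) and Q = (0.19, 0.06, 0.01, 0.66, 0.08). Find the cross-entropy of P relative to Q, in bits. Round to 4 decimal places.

3.3812 bits

H(P,Q) = −Σ p·log₂ q.
  −0.34·log₂(0.19) = 0.81462
  −0.33·log₂(0.06) = 1.33943
  −0.13·log₂(0.01) = 0.86370
  −0.12·log₂(0.66) = 0.07194
  −0.08·log₂(0.08) = 0.29151
H(P,Q) = 3.3812 bits.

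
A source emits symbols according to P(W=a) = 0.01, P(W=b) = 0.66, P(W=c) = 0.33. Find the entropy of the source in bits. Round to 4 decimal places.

H(W) = −Σ p·log₂ p.
  −(0.01)·log₂(0.01) = 0.06644
  −(0.66)·log₂(0.66) = 0.39564
  −(0.33)·log₂(0.33) = 0.52782
Sum: 0.06644 + 0.39564 + 0.52782 = 0.9899 bits.

0.9899 bits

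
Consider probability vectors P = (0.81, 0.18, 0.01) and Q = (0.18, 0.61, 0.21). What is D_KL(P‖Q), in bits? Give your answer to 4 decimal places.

D(P‖Q) = Σ p·log₂(p/q).
  0.81·log₂(0.81/0.18) = 1.75764
  0.18·log₂(0.18/0.61) = -0.31695
  0.01·log₂(0.01/0.21) = -0.04392
D(P‖Q) = 1.3968 bits.

1.3968 bits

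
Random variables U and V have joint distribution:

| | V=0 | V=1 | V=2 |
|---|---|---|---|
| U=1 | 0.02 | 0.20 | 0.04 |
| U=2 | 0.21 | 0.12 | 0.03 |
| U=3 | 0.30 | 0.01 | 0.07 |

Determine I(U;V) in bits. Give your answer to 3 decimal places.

0.366 bits

Marginals: p(U) = (0.2600, 0.3600, 0.3800), p(V) = (0.5300, 0.3300, 0.1400).
I(U;V) = Σ p(x,y)·log₂[p(x,y)/(p(x)p(y))].
  (1,0): 0.02·log₂(0.1451) = -0.0557
  (1,1): 0.20·log₂(2.3310) = 0.2442
  (1,2): 0.04·log₂(1.0989) = 0.0054
  (2,0): 0.21·log₂(1.1006) = 0.0290
  (2,1): 0.12·log₂(1.0101) = 0.0017
  (2,2): 0.03·log₂(0.5952) = -0.0225
  (3,0): 0.30·log₂(1.4896) = 0.1725
  (3,1): 0.01·log₂(0.0797) = -0.0365
  (3,2): 0.07·log₂(1.3158) = 0.0277
Sum = 0.366 bits.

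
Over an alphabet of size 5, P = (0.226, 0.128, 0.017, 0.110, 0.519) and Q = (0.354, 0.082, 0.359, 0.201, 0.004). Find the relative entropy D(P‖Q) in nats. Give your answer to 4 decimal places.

2.3627 nats

D(P‖Q) = Σ p·ln(p/q).
  0.226·ln(0.226/0.354) = -0.10142
  0.128·ln(0.128/0.082) = 0.05700
  0.017·ln(0.017/0.359) = -0.05185
  0.110·ln(0.110/0.201) = -0.06631
  0.519·ln(0.519/0.004) = 2.52525
D(P‖Q) = 2.3627 nats.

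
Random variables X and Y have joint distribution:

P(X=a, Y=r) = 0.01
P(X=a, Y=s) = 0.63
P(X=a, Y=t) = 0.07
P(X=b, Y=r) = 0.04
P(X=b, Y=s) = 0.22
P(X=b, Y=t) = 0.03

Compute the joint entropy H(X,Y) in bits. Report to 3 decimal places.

1.573 bits

H(X,Y) = −Σ p(x,y)·log₂ p(x,y) over all 6 cells.
  cell (a,r): −0.01·log₂0.01 = 0.0664
  cell (a,s): −0.63·log₂0.63 = 0.4199
  cell (a,t): −0.07·log₂0.07 = 0.2686
  cell (b,r): −0.04·log₂0.04 = 0.1858
  cell (b,s): −0.22·log₂0.22 = 0.4806
  cell (b,t): −0.03·log₂0.03 = 0.1518
Sum = 1.573 bits.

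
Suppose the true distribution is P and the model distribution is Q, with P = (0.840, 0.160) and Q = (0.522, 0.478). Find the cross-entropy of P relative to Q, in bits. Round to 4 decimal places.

0.9582 bits

H(P,Q) = −Σ p·log₂ q.
  −0.840·log₂(0.522) = 0.78782
  −0.160·log₂(0.478) = 0.17039
H(P,Q) = 0.9582 bits.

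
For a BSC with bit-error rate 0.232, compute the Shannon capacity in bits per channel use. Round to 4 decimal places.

Binary symmetric channel: C = 1 − h₂(ε) where h₂ is the binary entropy function.
h₂(0.232) = −0.232·log₂0.232 − 0.768·log₂0.768 = 0.7815.
C = 1 − 0.7815 = 0.2185 bits per channel use.

0.2185 bits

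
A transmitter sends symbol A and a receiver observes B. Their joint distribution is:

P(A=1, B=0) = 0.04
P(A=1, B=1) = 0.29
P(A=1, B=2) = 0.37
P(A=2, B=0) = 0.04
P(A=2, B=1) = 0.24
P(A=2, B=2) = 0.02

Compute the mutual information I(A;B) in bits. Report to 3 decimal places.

0.161 bits

Marginals: p(A) = (0.7000, 0.3000), p(B) = (0.0800, 0.5300, 0.3900).
I(A;B) = Σ p(x,y)·log₂[p(x,y)/(p(x)p(y))].
  (1,0): 0.04·log₂(0.7143) = -0.0194
  (1,1): 0.29·log₂(0.7817) = -0.1031
  (1,2): 0.37·log₂(1.3553) = 0.1623
  (2,0): 0.04·log₂(1.6667) = 0.0295
  (2,1): 0.24·log₂(1.5094) = 0.1426
  (2,2): 0.02·log₂(0.1709) = -0.0510
Sum = 0.161 bits.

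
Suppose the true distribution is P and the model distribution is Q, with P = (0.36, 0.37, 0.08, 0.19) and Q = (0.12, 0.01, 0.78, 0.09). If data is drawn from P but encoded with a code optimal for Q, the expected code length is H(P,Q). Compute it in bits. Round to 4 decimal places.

H(P,Q) = −Σ p·log₂ q.
  −0.36·log₂(0.12) = 1.10120
  −0.37·log₂(0.01) = 2.45823
  −0.08·log₂(0.78) = 0.02868
  −0.19·log₂(0.09) = 0.66005
H(P,Q) = 4.2482 bits.

4.2482 bits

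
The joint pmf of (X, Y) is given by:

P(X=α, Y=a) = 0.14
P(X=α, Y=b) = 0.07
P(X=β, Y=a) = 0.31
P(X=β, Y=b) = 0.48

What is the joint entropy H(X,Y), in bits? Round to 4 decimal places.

1.6977 bits

H(X,Y) = −Σ p(x,y)·log₂ p(x,y) over all 4 cells.
  cell (α,a): −0.14·log₂0.14 = 0.39711
  cell (α,b): −0.07·log₂0.07 = 0.26856
  cell (β,a): −0.31·log₂0.31 = 0.52379
  cell (β,b): −0.48·log₂0.48 = 0.50827
Sum = 1.6977 bits.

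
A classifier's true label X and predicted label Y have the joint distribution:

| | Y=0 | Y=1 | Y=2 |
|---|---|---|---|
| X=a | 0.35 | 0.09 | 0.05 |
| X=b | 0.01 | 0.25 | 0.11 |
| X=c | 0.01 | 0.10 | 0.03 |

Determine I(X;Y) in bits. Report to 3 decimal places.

0.413 bits

Marginals: p(X) = (0.4900, 0.3700, 0.1400), p(Y) = (0.3700, 0.4400, 0.1900).
I(X;Y) = Σ p(x,y)·log₂[p(x,y)/(p(x)p(y))].
  (a,0): 0.35·log₂(1.9305) = 0.3321
  (a,1): 0.09·log₂(0.4174) = -0.1134
  (a,2): 0.05·log₂(0.5371) = -0.0448
  (b,0): 0.01·log₂(0.0730) = -0.0378
  (b,1): 0.25·log₂(1.5356) = 0.1547
  (b,2): 0.11·log₂(1.5647) = 0.0710
  (c,0): 0.01·log₂(0.1931) = -0.0237
  (c,1): 0.10·log₂(1.6234) = 0.0699
  (c,2): 0.03·log₂(1.1278) = 0.0052
Sum = 0.413 bits.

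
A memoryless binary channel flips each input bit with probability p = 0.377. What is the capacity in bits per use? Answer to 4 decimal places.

0.0441 bits

Binary symmetric channel: C = 1 − h₂(ε) where h₂ is the binary entropy function.
h₂(0.377) = −0.377·log₂0.377 − 0.623·log₂0.623 = 0.9559.
C = 1 − 0.9559 = 0.0441 bits per channel use.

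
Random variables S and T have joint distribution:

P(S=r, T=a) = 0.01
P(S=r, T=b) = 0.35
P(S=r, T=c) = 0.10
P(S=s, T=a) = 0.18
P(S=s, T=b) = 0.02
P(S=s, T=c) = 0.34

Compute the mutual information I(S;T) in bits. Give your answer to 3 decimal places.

Marginals: p(S) = (0.4600, 0.5400), p(T) = (0.1900, 0.3700, 0.4400).
I(S;T) = H(S) + H(T) − H(S,T).
H(S) = 0.9954, H(T) = 1.5071, H(S,T) = 2.0161.
I(S;T) = 0.9954 + 1.5071 − 2.0161 = 0.486 bits.

0.486 bits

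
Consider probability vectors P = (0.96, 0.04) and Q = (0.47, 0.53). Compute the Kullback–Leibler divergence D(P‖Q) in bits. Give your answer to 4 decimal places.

D(P‖Q) = Σ p·log₂(p/q).
  0.96·log₂(0.96/0.47) = 0.98916
  0.04·log₂(0.04/0.53) = -0.14912
D(P‖Q) = 0.8400 bits.

0.8400 bits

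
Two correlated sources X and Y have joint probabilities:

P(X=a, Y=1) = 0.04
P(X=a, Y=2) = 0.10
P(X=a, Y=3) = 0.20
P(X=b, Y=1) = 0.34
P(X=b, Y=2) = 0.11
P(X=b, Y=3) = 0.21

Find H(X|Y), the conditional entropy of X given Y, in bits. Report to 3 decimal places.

Marginals: p(X) = (0.3400, 0.6600), p(Y) = (0.3800, 0.2100, 0.4100).
H(X|Y) = Σ p(Y) · H(X|Y=·).
  Y=1: p=0.3800, H(X|Y=1) = 0.4855
  Y=2: p=0.2100, H(X|Y=2) = 0.9984
  Y=3: p=0.4100, H(X|Y=3) = 0.9996
Weighted sum = 0.804 bits.

0.804 bits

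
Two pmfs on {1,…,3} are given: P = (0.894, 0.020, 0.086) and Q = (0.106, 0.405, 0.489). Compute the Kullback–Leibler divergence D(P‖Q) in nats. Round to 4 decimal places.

1.6966 nats

D(P‖Q) = Σ p·ln(p/q).
  0.894·ln(0.894/0.106) = 1.90625
  0.020·ln(0.020/0.405) = -0.06016
  0.086·ln(0.086/0.489) = -0.14947
D(P‖Q) = 1.6966 nats.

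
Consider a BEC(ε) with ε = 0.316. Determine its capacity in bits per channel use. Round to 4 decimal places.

Binary erasure channel: capacity C = 1 − ε.
C = 1 − 0.316 = 0.6840 bits per channel use.

0.6840 bits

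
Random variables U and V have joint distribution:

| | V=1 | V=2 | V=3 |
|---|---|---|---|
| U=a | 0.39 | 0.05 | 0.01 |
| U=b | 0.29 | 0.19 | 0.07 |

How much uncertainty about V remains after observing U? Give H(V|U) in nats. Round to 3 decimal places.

0.736 nats

Chain rule: H(V|U) = H(U,V) − H(U).
Marginals: p(U) = (0.4500, 0.5500), p(V) = (0.6800, 0.2400, 0.0800).
H(U,V) = 1.4237 nats; H(U) = 0.6881 nats.
H(V|U) = 1.4237 − 0.6881 = 0.736 nats.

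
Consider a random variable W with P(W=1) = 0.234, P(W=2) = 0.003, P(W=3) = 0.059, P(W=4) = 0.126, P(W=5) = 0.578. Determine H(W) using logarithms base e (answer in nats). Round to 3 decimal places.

H(W) = −Σ p·ln p.
  −(0.234)·ln(0.234) = 0.3399
  −(0.003)·ln(0.003) = 0.0174
  −(0.059)·ln(0.059) = 0.1670
  −(0.126)·ln(0.126) = 0.2610
  −(0.578)·ln(0.578) = 0.3168
Sum: 0.3399 + 0.0174 + 0.1670 + 0.2610 + 0.3168 = 1.102 nats.

1.102 nats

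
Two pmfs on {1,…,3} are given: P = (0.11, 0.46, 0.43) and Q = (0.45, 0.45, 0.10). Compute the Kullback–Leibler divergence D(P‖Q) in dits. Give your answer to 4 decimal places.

0.2095 dits

D(P‖Q) = Σ p·log₁₀(p/q).
  0.11·log₁₀(0.11/0.45) = -0.06730
  0.46·log₁₀(0.46/0.45) = 0.00439
  0.43·log₁₀(0.43/0.10) = 0.27239
D(P‖Q) = 0.2095 dits.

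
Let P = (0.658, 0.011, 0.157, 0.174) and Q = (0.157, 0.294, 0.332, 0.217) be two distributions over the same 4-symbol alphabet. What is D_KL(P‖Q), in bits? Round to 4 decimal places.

1.0831 bits

D(P‖Q) = Σ p·log₂(p/q).
  0.658·log₂(0.658/0.157) = 1.36030
  0.011·log₂(0.011/0.294) = -0.05214
  0.157·log₂(0.157/0.332) = -0.16963
  0.174·log₂(0.174/0.217) = -0.05544
D(P‖Q) = 1.0831 bits.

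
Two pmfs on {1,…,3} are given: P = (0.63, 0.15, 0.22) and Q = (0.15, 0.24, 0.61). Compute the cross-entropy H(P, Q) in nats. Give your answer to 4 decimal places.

1.5180 nats

H(P,Q) = −Σ p·ln q.
  −0.63·ln(0.15) = 1.19519
  −0.15·ln(0.24) = 0.21407
  −0.22·ln(0.61) = 0.10875
H(P,Q) = 1.5180 nats.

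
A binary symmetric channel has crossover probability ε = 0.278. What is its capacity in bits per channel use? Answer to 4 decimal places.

0.1473 bits

Binary symmetric channel: C = 1 − h₂(ε) where h₂ is the binary entropy function.
h₂(0.278) = −0.278·log₂0.278 − 0.722·log₂0.722 = 0.8527.
C = 1 − 0.8527 = 0.1473 bits per channel use.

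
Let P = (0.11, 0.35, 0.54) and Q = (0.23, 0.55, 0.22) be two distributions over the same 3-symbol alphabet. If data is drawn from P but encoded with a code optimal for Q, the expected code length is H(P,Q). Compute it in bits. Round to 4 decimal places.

H(P,Q) = −Σ p·log₂ q.
  −0.11·log₂(0.23) = 0.23323
  −0.35·log₂(0.55) = 0.30187
  −0.54·log₂(0.22) = 1.17959
H(P,Q) = 1.7147 bits.

1.7147 bits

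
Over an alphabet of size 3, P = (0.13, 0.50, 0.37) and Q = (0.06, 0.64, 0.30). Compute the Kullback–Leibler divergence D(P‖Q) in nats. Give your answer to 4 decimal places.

D(P‖Q) = Σ p·ln(p/q).
  0.13·ln(0.13/0.06) = 0.10051
  0.50·ln(0.50/0.64) = -0.12343
  0.37·ln(0.37/0.30) = 0.07760
D(P‖Q) = 0.0547 nats.

0.0547 nats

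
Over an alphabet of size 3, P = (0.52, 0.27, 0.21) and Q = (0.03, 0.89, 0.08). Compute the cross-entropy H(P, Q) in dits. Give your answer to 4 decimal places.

H(P,Q) = −Σ p·log₁₀ q.
  −0.52·log₁₀(0.03) = 0.79190
  −0.27·log₁₀(0.89) = 0.01366
  −0.21·log₁₀(0.08) = 0.23035
H(P,Q) = 1.0359 dits.

1.0359 dits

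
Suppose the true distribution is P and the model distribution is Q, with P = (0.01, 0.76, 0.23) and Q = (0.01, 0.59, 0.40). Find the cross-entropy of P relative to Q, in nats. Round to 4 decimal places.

H(P,Q) = −Σ p·ln q.
  −0.01·ln(0.01) = 0.04605
  −0.76·ln(0.59) = 0.40100
  −0.23·ln(0.40) = 0.21075
H(P,Q) = 0.6578 nats.

0.6578 nats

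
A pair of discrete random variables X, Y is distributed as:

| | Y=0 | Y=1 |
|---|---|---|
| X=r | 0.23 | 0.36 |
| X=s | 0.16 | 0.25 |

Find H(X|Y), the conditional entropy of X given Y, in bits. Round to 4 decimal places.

Chain rule: H(X|Y) = H(X,Y) − H(Y).
Marginals: p(X) = (0.5900, 0.4100), p(Y) = (0.3900, 0.6100).
H(X,Y) = 1.9413 bits; H(Y) = 0.9648 bits.
H(X|Y) = 1.9413 − 0.9648 = 0.9765 bits.

0.9765 bits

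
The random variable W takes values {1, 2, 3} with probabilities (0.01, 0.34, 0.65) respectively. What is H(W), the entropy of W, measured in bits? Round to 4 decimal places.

H(W) = −Σ p·log₂ p.
  −(0.01)·log₂(0.01) = 0.06644
  −(0.34)·log₂(0.34) = 0.52917
  −(0.65)·log₂(0.65) = 0.40397
Sum: 0.06644 + 0.52917 + 0.40397 = 0.9996 bits.

0.9996 bits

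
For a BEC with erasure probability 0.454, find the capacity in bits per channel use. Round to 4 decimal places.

Binary erasure channel: capacity C = 1 − ε.
C = 1 − 0.454 = 0.5460 bits per channel use.

0.5460 bits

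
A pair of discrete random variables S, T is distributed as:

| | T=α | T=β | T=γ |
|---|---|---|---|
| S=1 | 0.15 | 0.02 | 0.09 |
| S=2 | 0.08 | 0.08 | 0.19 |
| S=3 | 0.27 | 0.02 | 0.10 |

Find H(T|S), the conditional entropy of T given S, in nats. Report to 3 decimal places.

Chain rule: H(T|S) = H(S,T) − H(S).
Marginals: p(S) = (0.2600, 0.3500, 0.3900), p(T) = (0.5000, 0.1200, 0.3800).
H(S,T) = 1.9612 nats; H(S) = 1.0849 nats.
H(T|S) = 1.9612 − 1.0849 = 0.876 nats.

0.876 nats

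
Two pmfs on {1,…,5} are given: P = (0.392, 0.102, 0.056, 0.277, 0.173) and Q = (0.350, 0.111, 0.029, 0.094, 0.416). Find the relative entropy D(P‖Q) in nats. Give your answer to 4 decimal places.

0.2202 nats

D(P‖Q) = Σ p·ln(p/q).
  0.392·ln(0.392/0.350) = 0.04442
  0.102·ln(0.102/0.111) = -0.00862
  0.056·ln(0.056/0.029) = 0.03685
  0.277·ln(0.277/0.094) = 0.29936
  0.173·ln(0.173/0.416) = -0.15179
D(P‖Q) = 0.2202 nats.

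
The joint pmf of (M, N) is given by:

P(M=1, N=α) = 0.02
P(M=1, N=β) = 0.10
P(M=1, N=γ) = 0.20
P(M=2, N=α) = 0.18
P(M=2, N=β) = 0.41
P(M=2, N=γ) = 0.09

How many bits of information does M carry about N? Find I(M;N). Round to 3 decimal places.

0.187 bits

Marginals: p(M) = (0.3200, 0.6800), p(N) = (0.2000, 0.5100, 0.2900).
I(M;N) = H(M) + H(N) − H(M,N).
H(M) = 0.9044, H(N) = 1.4777, H(M,N) = 2.1948.
I(M;N) = 0.9044 + 1.4777 − 2.1948 = 0.187 bits.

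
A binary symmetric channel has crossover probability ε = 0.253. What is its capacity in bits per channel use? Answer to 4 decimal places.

Binary symmetric channel: C = 1 − h₂(ε) where h₂ is the binary entropy function.
h₂(0.253) = −0.253·log₂0.253 − 0.747·log₂0.747 = 0.8160.
C = 1 − 0.8160 = 0.1840 bits per channel use.

0.1840 bits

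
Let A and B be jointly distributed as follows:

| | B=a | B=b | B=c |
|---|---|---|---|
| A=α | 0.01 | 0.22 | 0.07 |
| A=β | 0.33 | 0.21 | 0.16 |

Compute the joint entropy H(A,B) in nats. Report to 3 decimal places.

1.552 nats

H(A,B) = −Σ p(x,y)·ln p(x,y) over all 6 cells.
  cell (α,a): −0.01·ln0.01 = 0.0461
  cell (α,b): −0.22·ln0.22 = 0.3331
  cell (α,c): −0.07·ln0.07 = 0.1861
  cell (β,a): −0.33·ln0.33 = 0.3659
  cell (β,b): −0.21·ln0.21 = 0.3277
  cell (β,c): −0.16·ln0.16 = 0.2932
Sum = 1.552 nats.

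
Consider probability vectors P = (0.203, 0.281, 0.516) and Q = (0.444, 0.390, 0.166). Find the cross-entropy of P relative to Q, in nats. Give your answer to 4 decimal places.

H(P,Q) = −Σ p·ln q.
  −0.203·ln(0.444) = 0.16482
  −0.281·ln(0.390) = 0.26459
  −0.516·ln(0.166) = 0.92662
H(P,Q) = 1.3560 nats.

1.3560 nats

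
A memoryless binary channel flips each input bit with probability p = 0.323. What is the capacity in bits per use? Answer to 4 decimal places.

0.0924 bits

Binary symmetric channel: C = 1 − h₂(ε) where h₂ is the binary entropy function.
h₂(0.323) = −0.323·log₂0.323 − 0.677·log₂0.677 = 0.9076.
C = 1 − 0.9076 = 0.0924 bits per channel use.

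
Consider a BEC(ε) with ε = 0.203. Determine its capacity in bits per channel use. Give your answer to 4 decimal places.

0.7970 bits

Binary erasure channel: capacity C = 1 − ε.
C = 1 − 0.203 = 0.7970 bits per channel use.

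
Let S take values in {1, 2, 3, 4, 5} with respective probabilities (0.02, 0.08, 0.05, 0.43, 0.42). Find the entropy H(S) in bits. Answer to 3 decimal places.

1.670 bits

H(S) = −Σ p·log₂ p.
  −(0.02)·log₂(0.02) = 0.1129
  −(0.08)·log₂(0.08) = 0.2915
  −(0.05)·log₂(0.05) = 0.2161
  −(0.43)·log₂(0.43) = 0.5236
  −(0.42)·log₂(0.42) = 0.5256
Sum: 0.1129 + 0.2915 + 0.2161 + 0.5236 + 0.5256 = 1.670 bits.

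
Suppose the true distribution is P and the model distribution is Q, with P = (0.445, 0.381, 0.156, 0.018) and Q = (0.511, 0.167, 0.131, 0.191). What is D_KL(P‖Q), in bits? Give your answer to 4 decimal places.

0.3426 bits

D(P‖Q) = Σ p·log₂(p/q).
  0.445·log₂(0.445/0.511) = -0.08879
  0.381·log₂(0.381/0.167) = 0.45337
  0.156·log₂(0.156/0.131) = 0.03931
  0.018·log₂(0.018/0.191) = -0.06134
D(P‖Q) = 0.3426 bits.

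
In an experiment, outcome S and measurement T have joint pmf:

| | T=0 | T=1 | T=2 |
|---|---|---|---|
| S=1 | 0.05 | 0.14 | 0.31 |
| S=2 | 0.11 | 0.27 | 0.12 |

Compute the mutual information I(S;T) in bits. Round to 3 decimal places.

0.110 bits

Marginals: p(S) = (0.5000, 0.5000), p(T) = (0.1600, 0.4100, 0.4300).
I(S;T) = Σ p(x,y)·log₂[p(x,y)/(p(x)p(y))].
  (1,0): 0.05·log₂(0.6250) = -0.0339
  (1,1): 0.14·log₂(0.6829) = -0.0770
  (1,2): 0.31·log₂(1.4419) = 0.1637
  (2,0): 0.11·log₂(1.3750) = 0.0505
  (2,1): 0.27·log₂(1.3171) = 0.1073
  (2,2): 0.12·log₂(0.5581) = -0.1010
Sum = 0.110 bits.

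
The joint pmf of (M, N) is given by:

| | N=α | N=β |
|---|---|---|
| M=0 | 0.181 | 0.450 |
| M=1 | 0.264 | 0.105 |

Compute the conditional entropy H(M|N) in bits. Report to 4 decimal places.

Chain rule: H(M|N) = H(M,N) − H(N).
Marginals: p(M) = (0.6310, 0.3690), p(N) = (0.4450, 0.5550).
H(M,N) = 1.8134 bits; H(N) = 0.9913 bits.
H(M|N) = 1.8134 − 0.9913 = 0.8221 bits.

0.8221 bits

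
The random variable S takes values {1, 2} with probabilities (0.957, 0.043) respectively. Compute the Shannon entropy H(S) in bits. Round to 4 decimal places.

0.2559 bits

H(S) = −Σ p·log₂ p.
  −(0.957)·log₂(0.957) = 0.06068
  −(0.043)·log₂(0.043) = 0.19520
Sum: 0.06068 + 0.19520 = 0.2559 bits.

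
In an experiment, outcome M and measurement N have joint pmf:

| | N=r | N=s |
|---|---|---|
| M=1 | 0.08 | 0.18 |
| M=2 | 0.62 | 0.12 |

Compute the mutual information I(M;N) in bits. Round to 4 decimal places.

Marginals: p(M) = (0.2600, 0.7400), p(N) = (0.7000, 0.3000).
I(M;N) = Σ p(x,y)·log₂[p(x,y)/(p(x)p(y))].
  (1,r): 0.08·log₂(0.4396) = -0.09487
  (1,s): 0.18·log₂(2.3077) = 0.21716
  (2,r): 0.62·log₂(1.1969) = 0.16078
  (2,s): 0.12·log₂(0.5405) = -0.10650
Sum = 0.1766 bits.

0.1766 bits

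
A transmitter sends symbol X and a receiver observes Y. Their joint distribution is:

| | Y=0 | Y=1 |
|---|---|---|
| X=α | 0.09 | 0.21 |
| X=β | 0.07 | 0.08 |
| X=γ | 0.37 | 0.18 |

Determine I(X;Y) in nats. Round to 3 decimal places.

Marginals: p(X) = (0.3000, 0.1500, 0.5500), p(Y) = (0.5300, 0.4700).
I(X;Y) = Σ p(x,y)·ln[p(x,y)/(p(x)p(y))].
  (α,0): 0.09·ln(0.5660) = -0.0512
  (α,1): 0.21·ln(1.4894) = 0.0837
  (β,0): 0.07·ln(0.8805) = -0.0089
  (β,1): 0.08·ln(1.1348) = 0.0101
  (γ,0): 0.37·ln(1.2693) = 0.0882
  (γ,1): 0.18·ln(0.6963) = -0.0651
Sum = 0.057 nats.

0.057 nats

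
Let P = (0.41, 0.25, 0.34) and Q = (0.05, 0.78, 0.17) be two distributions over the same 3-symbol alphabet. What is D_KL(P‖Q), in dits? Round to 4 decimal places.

0.3535 dits

D(P‖Q) = Σ p·log₁₀(p/q).
  0.41·log₁₀(0.41/0.05) = 0.37466
  0.25·log₁₀(0.25/0.78) = -0.12354
  0.34·log₁₀(0.34/0.17) = 0.10235
D(P‖Q) = 0.3535 dits.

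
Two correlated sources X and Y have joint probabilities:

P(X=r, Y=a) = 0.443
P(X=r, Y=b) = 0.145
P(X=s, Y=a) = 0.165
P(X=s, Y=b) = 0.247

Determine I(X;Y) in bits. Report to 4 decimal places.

Marginals: p(X) = (0.5880, 0.4120), p(Y) = (0.6080, 0.3920).
I(X;Y) = H(X) + H(Y) − H(X,Y).
H(X) = 0.9775, H(Y) = 0.9661, H(X,Y) = 1.8515.
I(X;Y) = 0.9775 + 0.9661 − 1.8515 = 0.0921 bits.

0.0921 bits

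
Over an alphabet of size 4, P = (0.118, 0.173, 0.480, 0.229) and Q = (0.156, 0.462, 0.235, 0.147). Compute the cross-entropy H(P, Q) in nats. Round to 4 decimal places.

H(P,Q) = −Σ p·ln q.
  −0.118·ln(0.156) = 0.21923
  −0.173·ln(0.462) = 0.13359
  −0.480·ln(0.235) = 0.69512
  −0.229·ln(0.147) = 0.43907
H(P,Q) = 1.4870 nats.

1.4870 nats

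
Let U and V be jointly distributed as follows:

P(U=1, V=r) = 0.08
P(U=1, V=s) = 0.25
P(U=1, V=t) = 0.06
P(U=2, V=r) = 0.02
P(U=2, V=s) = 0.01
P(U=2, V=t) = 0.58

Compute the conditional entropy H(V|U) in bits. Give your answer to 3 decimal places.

0.705 bits

Chain rule: H(V|U) = H(U,V) − H(U).
Marginals: p(U) = (0.3900, 0.6100), p(V) = (0.1000, 0.2600, 0.6400).
H(U,V) = 1.6702 bits; H(U) = 0.9648 bits.
H(V|U) = 1.6702 − 0.9648 = 0.705 bits.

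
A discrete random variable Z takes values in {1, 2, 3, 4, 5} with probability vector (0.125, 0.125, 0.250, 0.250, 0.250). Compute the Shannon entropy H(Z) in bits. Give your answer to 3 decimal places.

H(Z) = −Σ p·log₂ p.
  −(0.125)·log₂(0.125) = 0.3750
  −(0.125)·log₂(0.125) = 0.3750
  −(0.250)·log₂(0.250) = 0.5000
  −(0.250)·log₂(0.250) = 0.5000
  −(0.250)·log₂(0.250) = 0.5000
Sum: 0.3750 + 0.3750 + 0.5000 + 0.5000 + 0.5000 = 2.250 bits.

2.250 bits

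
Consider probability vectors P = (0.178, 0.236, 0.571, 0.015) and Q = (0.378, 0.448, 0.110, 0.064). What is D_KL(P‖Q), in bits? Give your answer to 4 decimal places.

0.9137 bits

D(P‖Q) = Σ p·log₂(p/q).
  0.178·log₂(0.178/0.378) = -0.19340
  0.236·log₂(0.236/0.448) = -0.21823
  0.571·log₂(0.571/0.110) = 1.35669
  0.015·log₂(0.015/0.064) = -0.03140
D(P‖Q) = 0.9137 bits.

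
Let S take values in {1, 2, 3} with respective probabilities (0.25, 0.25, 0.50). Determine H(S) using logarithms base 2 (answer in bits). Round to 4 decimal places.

1.5000 bits

H(S) = −Σ p·log₂ p.
  −(0.25)·log₂(0.25) = 0.50000
  −(0.25)·log₂(0.25) = 0.50000
  −(0.50)·log₂(0.50) = 0.50000
Sum: 0.50000 + 0.50000 + 0.50000 = 1.5000 bits.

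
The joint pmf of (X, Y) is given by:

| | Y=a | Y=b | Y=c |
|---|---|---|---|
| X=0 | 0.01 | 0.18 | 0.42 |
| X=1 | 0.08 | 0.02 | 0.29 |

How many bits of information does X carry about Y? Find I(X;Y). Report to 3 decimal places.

Marginals: p(X) = (0.6100, 0.3900), p(Y) = (0.0900, 0.2000, 0.7100).
I(X;Y) = Σ p(x,y)·log₂[p(x,y)/(p(x)p(y))].
  (0,a): 0.01·log₂(0.1821) = -0.0246
  (0,b): 0.18·log₂(1.4754) = 0.1010
  (0,c): 0.42·log₂(0.9698) = -0.0186
  (1,a): 0.08·log₂(2.2792) = 0.0951
  (1,b): 0.02·log₂(0.2564) = -0.0393
  (1,c): 0.29·log₂(1.0473) = 0.0193
Sum = 0.133 bits.

0.133 bits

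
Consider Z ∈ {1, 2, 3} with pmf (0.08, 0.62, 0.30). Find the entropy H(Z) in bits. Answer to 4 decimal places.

H(Z) = −Σ p·log₂ p.
  −(0.08)·log₂(0.08) = 0.29151
  −(0.62)·log₂(0.62) = 0.42759
  −(0.30)·log₂(0.30) = 0.52109
Sum: 0.29151 + 0.42759 + 0.52109 = 1.2402 bits.

1.2402 bits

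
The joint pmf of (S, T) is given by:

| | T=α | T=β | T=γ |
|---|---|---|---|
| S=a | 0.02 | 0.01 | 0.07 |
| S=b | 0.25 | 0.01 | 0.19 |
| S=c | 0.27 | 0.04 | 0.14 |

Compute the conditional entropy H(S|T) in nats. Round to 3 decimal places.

Marginals: p(S) = (0.1000, 0.4500, 0.4500), p(T) = (0.5400, 0.0600, 0.4000).
H(S|T) = Σ p(T) · H(S|T=·).
  T=α: p=0.5400, H(S|T=α) = 0.8252
  T=β: p=0.0600, H(S|T=β) = 0.8676
  T=γ: p=0.4000, H(S|T=γ) = 1.0261
Weighted sum = 0.908 nats.

0.908 nats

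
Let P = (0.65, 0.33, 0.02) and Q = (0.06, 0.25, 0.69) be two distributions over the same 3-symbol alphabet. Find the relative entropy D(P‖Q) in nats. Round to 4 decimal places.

D(P‖Q) = Σ p·ln(p/q).
  0.65·ln(0.65/0.06) = 1.54871
  0.33·ln(0.33/0.25) = 0.09162
  0.02·ln(0.02/0.69) = -0.07082
D(P‖Q) = 1.5695 nats.

1.5695 nats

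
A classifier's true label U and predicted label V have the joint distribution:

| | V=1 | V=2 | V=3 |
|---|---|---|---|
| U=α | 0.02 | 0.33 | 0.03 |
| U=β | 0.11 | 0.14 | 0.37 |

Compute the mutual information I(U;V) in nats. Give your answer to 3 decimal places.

Marginals: p(U) = (0.3800, 0.6200), p(V) = (0.1300, 0.4700, 0.4000).
I(U;V) = Σ p(x,y)·ln[p(x,y)/(p(x)p(y))].
  (α,1): 0.02·ln(0.4049) = -0.0181
  (α,2): 0.33·ln(1.8477) = 0.2026
  (α,3): 0.03·ln(0.1974) = -0.0487
  (β,1): 0.11·ln(1.3648) = 0.0342
  (β,2): 0.14·ln(0.4804) = -0.1026
  (β,3): 0.37·ln(1.4919) = 0.1480
Sum = 0.215 nats.

0.215 nats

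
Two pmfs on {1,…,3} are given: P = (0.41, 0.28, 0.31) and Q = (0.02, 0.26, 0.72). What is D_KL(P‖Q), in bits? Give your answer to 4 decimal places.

1.4397 bits

D(P‖Q) = Σ p·log₂(p/q).
  0.41·log₂(0.41/0.02) = 1.78660
  0.28·log₂(0.28/0.26) = 0.02994
  0.31·log₂(0.31/0.72) = -0.37688
D(P‖Q) = 1.4397 bits.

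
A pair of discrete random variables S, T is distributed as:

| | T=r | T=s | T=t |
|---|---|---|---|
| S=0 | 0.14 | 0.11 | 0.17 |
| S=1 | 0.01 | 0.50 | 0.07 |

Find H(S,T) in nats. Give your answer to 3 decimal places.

H(S,T) = −Σ p(x,y)·ln p(x,y) over all 6 cells.
  cell (0,r): −0.14·ln0.14 = 0.2753
  cell (0,s): −0.11·ln0.11 = 0.2428
  cell (0,t): −0.17·ln0.17 = 0.3012
  cell (1,r): −0.01·ln0.01 = 0.0461
  cell (1,s): −0.50·ln0.50 = 0.3466
  cell (1,t): −0.07·ln0.07 = 0.1861
Sum = 1.398 nats.

1.398 nats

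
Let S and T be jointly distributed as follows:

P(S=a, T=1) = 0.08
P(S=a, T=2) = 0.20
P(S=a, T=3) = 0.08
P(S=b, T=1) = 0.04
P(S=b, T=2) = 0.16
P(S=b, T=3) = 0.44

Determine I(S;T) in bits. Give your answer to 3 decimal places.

Marginals: p(S) = (0.3600, 0.6400), p(T) = (0.1200, 0.3600, 0.5200).
I(S;T) = Σ p(x,y)·log₂[p(x,y)/(p(x)p(y))].
  (a,1): 0.08·log₂(1.8519) = 0.0711
  (a,2): 0.20·log₂(1.5432) = 0.1252
  (a,3): 0.08·log₂(0.4274) = -0.0981
  (b,1): 0.04·log₂(0.5208) = -0.0376
  (b,2): 0.16·log₂(0.6944) = -0.0842
  (b,3): 0.44·log₂(1.3221) = 0.1773
Sum = 0.154 bits.

0.154 bits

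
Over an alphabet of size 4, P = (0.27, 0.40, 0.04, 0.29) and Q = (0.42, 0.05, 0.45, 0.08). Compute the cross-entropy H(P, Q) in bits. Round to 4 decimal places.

H(P,Q) = −Σ p·log₂ q.
  −0.27·log₂(0.42) = 0.33792
  −0.40·log₂(0.05) = 1.72877
  −0.04·log₂(0.45) = 0.04608
  −0.29·log₂(0.08) = 1.05672
H(P,Q) = 3.1695 bits.

3.1695 bits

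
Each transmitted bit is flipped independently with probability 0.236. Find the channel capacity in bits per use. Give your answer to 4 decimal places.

Binary symmetric channel: C = 1 − h₂(ε) where h₂ is the binary entropy function.
h₂(0.236) = −0.236·log₂0.236 − 0.764·log₂0.764 = 0.7883.
C = 1 − 0.7883 = 0.2117 bits per channel use.

0.2117 bits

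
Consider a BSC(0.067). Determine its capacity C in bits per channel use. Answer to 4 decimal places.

0.6454 bits

Binary symmetric channel: C = 1 − h₂(ε) where h₂ is the binary entropy function.
h₂(0.067) = −0.067·log₂0.067 − 0.933·log₂0.933 = 0.3546.
C = 1 − 0.3546 = 0.6454 bits per channel use.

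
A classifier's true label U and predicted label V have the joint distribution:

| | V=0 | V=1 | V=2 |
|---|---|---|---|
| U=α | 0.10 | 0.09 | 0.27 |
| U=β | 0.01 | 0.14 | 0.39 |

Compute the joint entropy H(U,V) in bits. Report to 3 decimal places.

2.148 bits

H(U,V) = −Σ p(x,y)·log₂ p(x,y) over all 6 cells.
  cell (α,0): −0.10·log₂0.10 = 0.3322
  cell (α,1): −0.09·log₂0.09 = 0.3127
  cell (α,2): −0.27·log₂0.27 = 0.5100
  cell (β,0): −0.01·log₂0.01 = 0.0664
  cell (β,1): −0.14·log₂0.14 = 0.3971
  cell (β,2): −0.39·log₂0.39 = 0.5298
Sum = 2.148 bits.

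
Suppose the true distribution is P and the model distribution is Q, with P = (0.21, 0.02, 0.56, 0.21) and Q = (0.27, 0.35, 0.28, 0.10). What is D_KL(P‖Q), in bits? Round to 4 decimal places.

0.6261 bits

D(P‖Q) = Σ p·log₂(p/q).
  0.21·log₂(0.21/0.27) = -0.07614
  0.02·log₂(0.02/0.35) = -0.08259
  0.56·log₂(0.56/0.28) = 0.56000
  0.21·log₂(0.21/0.10) = 0.22478
D(P‖Q) = 0.6261 bits.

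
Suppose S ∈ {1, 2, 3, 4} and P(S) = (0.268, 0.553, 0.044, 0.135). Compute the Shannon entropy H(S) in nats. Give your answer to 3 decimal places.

1.088 nats

H(S) = −Σ p·ln p.
  −(0.268)·ln(0.268) = 0.3529
  −(0.553)·ln(0.553) = 0.3276
  −(0.044)·ln(0.044) = 0.1374
  −(0.135)·ln(0.135) = 0.2703
Sum: 0.3529 + 0.3276 + 0.1374 + 0.2703 = 1.088 nats.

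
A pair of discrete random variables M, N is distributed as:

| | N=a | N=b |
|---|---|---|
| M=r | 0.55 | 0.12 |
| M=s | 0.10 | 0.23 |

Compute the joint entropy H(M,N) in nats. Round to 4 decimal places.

1.1515 nats

H(M,N) = −Σ p(x,y)·ln p(x,y) over all 4 cells.
  cell (r,a): −0.55·ln0.55 = 0.32881
  cell (r,b): −0.12·ln0.12 = 0.25443
  cell (s,a): −0.10·ln0.10 = 0.23026
  cell (s,b): −0.23·ln0.23 = 0.33803
Sum = 1.1515 nats.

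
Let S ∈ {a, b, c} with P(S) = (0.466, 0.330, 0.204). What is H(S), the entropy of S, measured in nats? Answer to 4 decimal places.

1.0460 nats

H(S) = −Σ p·ln p.
  −(0.466)·ln(0.466) = 0.35582
  −(0.330)·ln(0.330) = 0.36586
  −(0.204)·ln(0.204) = 0.32429
Sum: 0.35582 + 0.36586 + 0.32429 = 1.0460 nats.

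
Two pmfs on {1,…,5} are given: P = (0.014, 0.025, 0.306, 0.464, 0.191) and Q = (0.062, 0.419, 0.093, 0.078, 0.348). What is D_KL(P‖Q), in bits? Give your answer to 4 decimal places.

1.4224 bits

D(P‖Q) = Σ p·log₂(p/q).
  0.014·log₂(0.014/0.062) = -0.03006
  0.025·log₂(0.025/0.419) = -0.10167
  0.306·log₂(0.306/0.093) = 0.52578
  0.464·log₂(0.464/0.078) = 1.19368
  0.191·log₂(0.191/0.348) = -0.16531
D(P‖Q) = 1.4224 bits.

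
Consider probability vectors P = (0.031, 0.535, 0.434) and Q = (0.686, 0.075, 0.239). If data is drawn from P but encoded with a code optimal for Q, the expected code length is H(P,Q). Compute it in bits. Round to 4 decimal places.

H(P,Q) = −Σ p·log₂ q.
  −0.031·log₂(0.686) = 0.01686
  −0.535·log₂(0.075) = 1.99928
  −0.434·log₂(0.239) = 0.89617
H(P,Q) = 2.9123 bits.

2.9123 bits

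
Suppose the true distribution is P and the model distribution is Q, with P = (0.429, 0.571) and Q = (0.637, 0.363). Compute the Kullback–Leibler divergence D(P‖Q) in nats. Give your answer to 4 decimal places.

0.0891 nats

D(P‖Q) = Σ p·ln(p/q).
  0.429·ln(0.429/0.637) = -0.16959
  0.571·ln(0.571/0.363) = 0.25866
D(P‖Q) = 0.0891 nats.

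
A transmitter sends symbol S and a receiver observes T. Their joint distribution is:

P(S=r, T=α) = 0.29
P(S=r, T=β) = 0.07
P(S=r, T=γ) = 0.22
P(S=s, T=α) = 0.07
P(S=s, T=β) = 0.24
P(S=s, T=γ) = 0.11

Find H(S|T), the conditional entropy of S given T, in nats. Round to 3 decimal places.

0.553 nats

Marginals: p(S) = (0.5800, 0.4200), p(T) = (0.3600, 0.3100, 0.3300).
H(S|T) = Σ p(T) · H(S|T=·).
  T=α: p=0.3600, H(S|T=α) = 0.4926
  T=β: p=0.3100, H(S|T=β) = 0.5342
  T=γ: p=0.3300, H(S|T=γ) = 0.6365
Weighted sum = 0.553 nats.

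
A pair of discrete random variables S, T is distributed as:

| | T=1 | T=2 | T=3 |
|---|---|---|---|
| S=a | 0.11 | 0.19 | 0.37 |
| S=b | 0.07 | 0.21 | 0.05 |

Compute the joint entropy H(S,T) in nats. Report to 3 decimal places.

H(S,T) = −Σ p(x,y)·ln p(x,y) over all 6 cells.
  cell (a,1): −0.11·ln0.11 = 0.2428
  cell (a,2): −0.19·ln0.19 = 0.3155
  cell (a,3): −0.37·ln0.37 = 0.3679
  cell (b,1): −0.07·ln0.07 = 0.1861
  cell (b,2): −0.21·ln0.21 = 0.3277
  cell (b,3): −0.05·ln0.05 = 0.1498
Sum = 1.590 nats.

1.590 nats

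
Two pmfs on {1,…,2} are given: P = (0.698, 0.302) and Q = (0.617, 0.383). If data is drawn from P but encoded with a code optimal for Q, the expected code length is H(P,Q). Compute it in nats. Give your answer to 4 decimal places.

H(P,Q) = −Σ p·ln q.
  −0.698·ln(0.617) = 0.33705
  −0.302·ln(0.383) = 0.28984
H(P,Q) = 0.6269 nats.

0.6269 nats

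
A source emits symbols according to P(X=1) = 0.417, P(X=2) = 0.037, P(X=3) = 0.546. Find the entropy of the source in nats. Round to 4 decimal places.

0.8171 nats

H(X) = −Σ p·ln p.
  −(0.417)·ln(0.417) = 0.36474
  −(0.037)·ln(0.037) = 0.12198
  −(0.546)·ln(0.546) = 0.33040
Sum: 0.36474 + 0.12198 + 0.33040 = 0.8171 nats.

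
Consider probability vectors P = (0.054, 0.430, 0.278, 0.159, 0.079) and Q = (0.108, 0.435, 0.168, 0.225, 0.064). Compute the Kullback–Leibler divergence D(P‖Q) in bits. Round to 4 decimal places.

D(P‖Q) = Σ p·log₂(p/q).
  0.054·log₂(0.054/0.108) = -0.05400
  0.430·log₂(0.430/0.435) = -0.00717
  0.278·log₂(0.278/0.168) = 0.20200
  0.159·log₂(0.159/0.225) = -0.07964
  0.079·log₂(0.079/0.064) = 0.02400
D(P‖Q) = 0.0852 bits.

0.0852 bits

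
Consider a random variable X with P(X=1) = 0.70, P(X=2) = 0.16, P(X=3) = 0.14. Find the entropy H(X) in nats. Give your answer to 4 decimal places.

0.8181 nats

H(X) = −Σ p·ln p.
  −(0.70)·ln(0.70) = 0.24967
  −(0.16)·ln(0.16) = 0.29321
  −(0.14)·ln(0.14) = 0.27526
Sum: 0.24967 + 0.29321 + 0.27526 = 0.8181 nats.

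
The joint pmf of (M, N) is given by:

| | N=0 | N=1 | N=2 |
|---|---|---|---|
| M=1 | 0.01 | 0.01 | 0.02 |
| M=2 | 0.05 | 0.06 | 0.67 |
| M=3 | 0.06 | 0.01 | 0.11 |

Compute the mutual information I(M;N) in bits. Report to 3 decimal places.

Marginals: p(M) = (0.0400, 0.7800, 0.1800), p(N) = (0.1200, 0.0800, 0.8000).
I(M;N) = Σ p(x,y)·log₂[p(x,y)/(p(x)p(y))].
  (1,0): 0.01·log₂(2.0833) = 0.0106
  (1,1): 0.01·log₂(3.1250) = 0.0164
  (1,2): 0.02·log₂(0.6250) = -0.0136
  (2,0): 0.05·log₂(0.5342) = -0.0452
  (2,1): 0.06·log₂(0.9615) = -0.0034
  (2,2): 0.67·log₂(1.0737) = 0.0688
  (3,0): 0.06·log₂(2.7778) = 0.0884
  (3,1): 0.01·log₂(0.6944) = -0.0053
  (3,2): 0.11·log₂(0.7639) = -0.0427
Sum = 0.074 bits.

0.074 bits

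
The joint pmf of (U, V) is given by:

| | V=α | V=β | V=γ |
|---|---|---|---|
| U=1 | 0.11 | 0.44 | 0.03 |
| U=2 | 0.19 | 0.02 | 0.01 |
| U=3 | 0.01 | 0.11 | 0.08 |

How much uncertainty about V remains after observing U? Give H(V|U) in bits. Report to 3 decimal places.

0.965 bits

Marginals: p(U) = (0.5800, 0.2200, 0.2000), p(V) = (0.3100, 0.5700, 0.1200).
H(V|U) = Σ p(U) · H(V|U=·).
  U=1: p=0.5800, H(V|U=1) = 0.9783
  U=2: p=0.2200, H(V|U=2) = 0.6999
  U=3: p=0.2000, H(V|U=3) = 1.2192
Weighted sum = 0.965 bits.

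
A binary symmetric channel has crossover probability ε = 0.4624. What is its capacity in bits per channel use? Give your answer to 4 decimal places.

0.0041 bits

Binary symmetric channel: C = 1 − h₂(ε) where h₂ is the binary entropy function.
h₂(0.4624) = −0.4624·log₂0.4624 − 0.5376·log₂0.5376 = 0.9959.
C = 1 − 0.9959 = 0.0041 bits per channel use.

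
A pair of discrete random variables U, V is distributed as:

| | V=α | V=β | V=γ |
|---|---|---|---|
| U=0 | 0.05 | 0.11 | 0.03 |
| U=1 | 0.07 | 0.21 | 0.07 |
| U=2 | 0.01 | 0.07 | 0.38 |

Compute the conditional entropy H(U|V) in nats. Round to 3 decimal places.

Marginals: p(U) = (0.1900, 0.3500, 0.4600), p(V) = (0.1300, 0.3900, 0.4800).
H(U|V) = Σ p(V) · H(U|V=·).
  V=α: p=0.1300, H(U|V=α) = 0.8981
  V=β: p=0.3900, H(U|V=β) = 0.9986
  V=γ: p=0.4800, H(U|V=γ) = 0.6390
Weighted sum = 0.813 nats.

0.813 nats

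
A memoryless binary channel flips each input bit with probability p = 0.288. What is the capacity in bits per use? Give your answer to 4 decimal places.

Binary symmetric channel: C = 1 − h₂(ε) where h₂ is the binary entropy function.
h₂(0.288) = −0.288·log₂0.288 − 0.712·log₂0.712 = 0.8661.
C = 1 − 0.8661 = 0.1339 bits per channel use.

0.1339 bits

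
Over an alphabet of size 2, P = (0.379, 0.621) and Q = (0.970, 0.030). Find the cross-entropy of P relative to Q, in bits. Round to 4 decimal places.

3.1582 bits

H(P,Q) = −Σ p·log₂ q.
  −0.379·log₂(0.970) = 0.01665
  −0.621·log₂(0.030) = 3.14157
H(P,Q) = 3.1582 bits.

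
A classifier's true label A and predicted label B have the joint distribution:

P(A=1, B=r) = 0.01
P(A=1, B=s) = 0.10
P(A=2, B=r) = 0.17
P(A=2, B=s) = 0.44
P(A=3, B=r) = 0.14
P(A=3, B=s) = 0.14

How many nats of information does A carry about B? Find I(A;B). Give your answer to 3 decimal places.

0.038 nats

Marginals: p(A) = (0.1100, 0.6100, 0.2800), p(B) = (0.3200, 0.6800).
I(A;B) = H(A) + H(B) − H(A,B).
H(A) = 0.9008, H(B) = 0.6269, H(A,B) = 1.4893.
I(A;B) = 0.9008 + 0.6269 − 1.4893 = 0.038 nats.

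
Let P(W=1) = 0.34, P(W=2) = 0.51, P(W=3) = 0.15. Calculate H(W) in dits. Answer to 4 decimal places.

H(W) = −Σ p·log₁₀ p.
  −(0.34)·log₁₀(0.34) = 0.15930
  −(0.51)·log₁₀(0.51) = 0.14914
  −(0.15)·log₁₀(0.15) = 0.12359
Sum: 0.15930 + 0.14914 + 0.12359 = 0.4320 dits.

0.4320 dits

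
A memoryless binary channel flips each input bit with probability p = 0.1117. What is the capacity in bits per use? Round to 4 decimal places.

Binary symmetric channel: C = 1 − h₂(ε) where h₂ is the binary entropy function.
h₂(0.1117) = −0.1117·log₂0.1117 − 0.8883·log₂0.8883 = 0.5050.
C = 1 − 0.5050 = 0.4950 bits per channel use.

0.4950 bits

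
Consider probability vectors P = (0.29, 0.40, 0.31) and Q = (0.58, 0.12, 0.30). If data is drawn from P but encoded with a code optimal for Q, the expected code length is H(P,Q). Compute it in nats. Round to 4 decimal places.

H(P,Q) = −Σ p·ln q.
  −0.29·ln(0.58) = 0.15797
  −0.40·ln(0.12) = 0.84811
  −0.31·ln(0.30) = 0.37323
H(P,Q) = 1.3793 nats.

1.3793 nats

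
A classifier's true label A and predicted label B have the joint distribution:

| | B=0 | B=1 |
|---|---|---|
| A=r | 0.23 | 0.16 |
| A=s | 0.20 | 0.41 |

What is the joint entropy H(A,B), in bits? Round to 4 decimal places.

H(A,B) = −Σ p(x,y)·log₂ p(x,y) over all 4 cells.
  cell (r,0): −0.23·log₂0.23 = 0.48767
  cell (r,1): −0.16·log₂0.16 = 0.42302
  cell (s,0): −0.20·log₂0.20 = 0.46439
  cell (s,1): −0.41·log₂0.41 = 0.52738
Sum = 1.9025 bits.

1.9025 bits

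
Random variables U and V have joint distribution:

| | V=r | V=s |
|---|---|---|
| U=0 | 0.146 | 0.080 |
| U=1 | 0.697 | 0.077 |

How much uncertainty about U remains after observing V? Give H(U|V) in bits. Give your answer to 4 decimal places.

0.7175 bits

Chain rule: H(U|V) = H(U,V) − H(V).
Marginals: p(U) = (0.2260, 0.7740), p(V) = (0.8430, 0.1570).
H(U,V) = 1.3446 bits; H(V) = 0.6271 bits.
H(U|V) = 1.3446 − 0.6271 = 0.7175 bits.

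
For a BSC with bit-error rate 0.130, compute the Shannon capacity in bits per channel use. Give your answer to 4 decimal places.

Binary symmetric channel: C = 1 − h₂(ε) where h₂ is the binary entropy function.
h₂(0.130) = −0.130·log₂0.130 − 0.870·log₂0.870 = 0.5574.
C = 1 − 0.5574 = 0.4426 bits per channel use.

0.4426 bits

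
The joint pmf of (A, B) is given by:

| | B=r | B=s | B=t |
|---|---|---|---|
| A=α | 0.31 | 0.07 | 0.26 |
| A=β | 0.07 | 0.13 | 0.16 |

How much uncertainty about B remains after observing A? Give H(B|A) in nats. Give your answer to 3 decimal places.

0.991 nats

Chain rule: H(B|A) = H(A,B) − H(A).
Marginals: p(A) = (0.6400, 0.3600), p(B) = (0.3800, 0.2000, 0.4200).
H(A,B) = 1.6440 nats; H(A) = 0.6534 nats.
H(B|A) = 1.6440 − 0.6534 = 0.991 nats.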